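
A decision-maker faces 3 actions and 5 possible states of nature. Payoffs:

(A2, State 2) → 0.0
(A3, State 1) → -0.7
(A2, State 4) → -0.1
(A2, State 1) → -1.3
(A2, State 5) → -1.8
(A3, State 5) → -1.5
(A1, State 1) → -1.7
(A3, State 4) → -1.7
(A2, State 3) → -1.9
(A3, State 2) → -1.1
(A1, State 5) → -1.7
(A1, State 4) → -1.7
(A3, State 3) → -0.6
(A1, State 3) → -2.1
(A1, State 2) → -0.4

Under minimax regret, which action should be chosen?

A2

Column bests: State 1=-0.7, State 2=0.0, State 3=-0.6, State 4=-0.1, State 5=-1.5.
A1 regrets: 1.0, 0.4, 1.5, 1.6, 0.2 → max 1.6
A2 regrets: 0.6, 0.0, 1.3, 0.0, 0.3 → max 1.3
A3 regrets: 0.0, 1.1, 0.0, 1.6, 0.0 → max 1.6
Smallest max regret = 1.3 → A2.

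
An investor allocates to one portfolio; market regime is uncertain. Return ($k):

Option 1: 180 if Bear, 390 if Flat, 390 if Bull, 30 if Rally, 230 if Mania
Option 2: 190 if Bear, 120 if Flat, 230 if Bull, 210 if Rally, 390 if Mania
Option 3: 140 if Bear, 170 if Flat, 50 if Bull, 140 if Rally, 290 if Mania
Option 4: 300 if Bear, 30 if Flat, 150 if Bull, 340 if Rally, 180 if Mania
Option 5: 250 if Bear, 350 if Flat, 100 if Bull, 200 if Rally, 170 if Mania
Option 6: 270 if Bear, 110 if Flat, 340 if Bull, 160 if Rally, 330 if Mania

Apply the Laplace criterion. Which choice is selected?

Option 1

Row averages: Option 1=244, Option 2=228, Option 3=158, Option 4=200, Option 5=214, Option 6=242
Highest average = 244 → Option 1.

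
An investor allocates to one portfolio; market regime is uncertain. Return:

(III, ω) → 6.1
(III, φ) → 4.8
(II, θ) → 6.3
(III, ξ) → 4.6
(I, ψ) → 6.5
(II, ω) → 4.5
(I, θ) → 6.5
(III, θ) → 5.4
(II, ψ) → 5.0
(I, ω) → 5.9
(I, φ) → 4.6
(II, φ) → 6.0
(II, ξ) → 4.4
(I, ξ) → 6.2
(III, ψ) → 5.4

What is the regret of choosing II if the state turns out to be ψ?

Best payoff under ψ is 6.5.
Regret = 6.5 − 5.0 = 1.5.

1.5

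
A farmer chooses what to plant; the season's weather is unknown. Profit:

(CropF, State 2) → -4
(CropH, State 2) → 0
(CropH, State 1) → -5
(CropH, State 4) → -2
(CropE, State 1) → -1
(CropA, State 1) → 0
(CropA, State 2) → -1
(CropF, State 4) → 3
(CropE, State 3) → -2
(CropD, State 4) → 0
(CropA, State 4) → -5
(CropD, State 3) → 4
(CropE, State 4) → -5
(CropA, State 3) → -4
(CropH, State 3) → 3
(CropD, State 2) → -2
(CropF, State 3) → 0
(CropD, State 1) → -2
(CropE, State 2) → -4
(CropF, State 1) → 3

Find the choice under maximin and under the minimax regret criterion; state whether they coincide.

maximin → CropD; minimax regret → CropF (disagree)

Row minima: CropA=-5, CropF=-4, CropE=-5, CropH=-5, CropD=-2
Best worst-case = -2 → CropD.
Column bests: State 1=3, State 2=0, State 3=4, State 4=3.
CropA regrets: 3, 1, 8, 8 → max 8
CropF regrets: 0, 4, 4, 0 → max 4
CropE regrets: 4, 4, 6, 8 → max 8
CropH regrets: 8, 0, 1, 5 → max 8
CropD regrets: 5, 2, 0, 3 → max 5
Smallest max regret = 4 → CropF.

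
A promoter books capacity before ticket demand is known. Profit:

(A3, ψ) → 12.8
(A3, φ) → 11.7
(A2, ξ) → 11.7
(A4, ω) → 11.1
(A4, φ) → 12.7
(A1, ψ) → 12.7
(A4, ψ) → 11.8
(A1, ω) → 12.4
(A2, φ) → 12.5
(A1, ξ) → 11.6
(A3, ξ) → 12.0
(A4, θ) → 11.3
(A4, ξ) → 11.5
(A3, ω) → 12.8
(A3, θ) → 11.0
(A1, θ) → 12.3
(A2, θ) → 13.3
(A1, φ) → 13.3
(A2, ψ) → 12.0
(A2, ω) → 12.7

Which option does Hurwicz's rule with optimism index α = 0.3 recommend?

A2

A1: 0.3·13.3 + 0.7·11.6 = 12.11
A2: 0.3·13.3 + 0.7·11.7 = 12.18
A3: 0.3·12.8 + 0.7·11.0 = 11.54
A4: 0.3·12.7 + 0.7·11.1 = 11.58
Highest Hurwicz score = 12.18 → A2.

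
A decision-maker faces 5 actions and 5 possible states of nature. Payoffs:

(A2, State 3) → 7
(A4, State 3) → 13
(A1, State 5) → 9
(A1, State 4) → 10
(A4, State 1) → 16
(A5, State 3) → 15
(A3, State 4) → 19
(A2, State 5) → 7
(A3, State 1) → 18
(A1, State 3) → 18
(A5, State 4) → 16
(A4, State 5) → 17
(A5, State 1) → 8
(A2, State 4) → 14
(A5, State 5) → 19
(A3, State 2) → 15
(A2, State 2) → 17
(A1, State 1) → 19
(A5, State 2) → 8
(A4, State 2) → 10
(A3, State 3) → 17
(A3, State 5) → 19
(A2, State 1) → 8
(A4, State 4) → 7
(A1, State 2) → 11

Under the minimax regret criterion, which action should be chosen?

Column bests: State 1=19, State 2=17, State 3=18, State 4=19, State 5=19.
A1 regrets: 0, 6, 0, 9, 10 → max 10
A2 regrets: 11, 0, 11, 5, 12 → max 12
A3 regrets: 1, 2, 1, 0, 0 → max 2
A4 regrets: 3, 7, 5, 12, 2 → max 12
A5 regrets: 11, 9, 3, 3, 0 → max 11
Smallest max regret = 2 → A3.

A3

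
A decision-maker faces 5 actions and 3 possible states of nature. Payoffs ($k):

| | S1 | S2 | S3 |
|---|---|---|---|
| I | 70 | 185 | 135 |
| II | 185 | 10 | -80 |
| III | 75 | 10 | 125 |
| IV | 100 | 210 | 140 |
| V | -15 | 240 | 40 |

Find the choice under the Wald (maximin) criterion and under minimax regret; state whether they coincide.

Row minima: I=70, II=-80, III=10, IV=100, V=-15
Best worst-case = 100 → IV.
Column bests: S1=185, S2=240, S3=140.
I regrets: 115, 55, 5 → max 115
II regrets: 0, 230, 220 → max 230
III regrets: 110, 230, 15 → max 230
IV regrets: 85, 30, 0 → max 85
V regrets: 200, 0, 100 → max 200
Smallest max regret = 85 → IV.

maximin → IV; minimax regret → IV (agree)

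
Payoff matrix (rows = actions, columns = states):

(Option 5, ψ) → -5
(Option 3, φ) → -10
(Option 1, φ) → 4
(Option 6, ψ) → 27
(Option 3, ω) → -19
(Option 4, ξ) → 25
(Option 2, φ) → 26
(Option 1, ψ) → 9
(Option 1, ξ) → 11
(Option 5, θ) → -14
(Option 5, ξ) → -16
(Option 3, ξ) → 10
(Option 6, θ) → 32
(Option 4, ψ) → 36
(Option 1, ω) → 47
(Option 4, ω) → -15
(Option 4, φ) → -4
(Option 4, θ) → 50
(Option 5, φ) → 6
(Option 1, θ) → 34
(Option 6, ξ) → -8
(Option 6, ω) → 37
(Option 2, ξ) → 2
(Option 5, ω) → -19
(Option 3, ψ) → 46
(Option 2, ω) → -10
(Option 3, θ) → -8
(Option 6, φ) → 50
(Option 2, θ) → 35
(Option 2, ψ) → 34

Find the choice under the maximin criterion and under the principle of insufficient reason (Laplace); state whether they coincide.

maximin → Option 1; laplace → Option 6 (disagree)

Row minima: Option 1=4, Option 2=-10, Option 3=-19, Option 4=-15, Option 5=-19, Option 6=-8
Best worst-case = 4 → Option 1.
Row averages: Option 1=21, Option 2=17.4, Option 3=3.8, Option 4=18.4, Option 5=-9.6, Option 6=27.6
Highest average = 27.6 → Option 6.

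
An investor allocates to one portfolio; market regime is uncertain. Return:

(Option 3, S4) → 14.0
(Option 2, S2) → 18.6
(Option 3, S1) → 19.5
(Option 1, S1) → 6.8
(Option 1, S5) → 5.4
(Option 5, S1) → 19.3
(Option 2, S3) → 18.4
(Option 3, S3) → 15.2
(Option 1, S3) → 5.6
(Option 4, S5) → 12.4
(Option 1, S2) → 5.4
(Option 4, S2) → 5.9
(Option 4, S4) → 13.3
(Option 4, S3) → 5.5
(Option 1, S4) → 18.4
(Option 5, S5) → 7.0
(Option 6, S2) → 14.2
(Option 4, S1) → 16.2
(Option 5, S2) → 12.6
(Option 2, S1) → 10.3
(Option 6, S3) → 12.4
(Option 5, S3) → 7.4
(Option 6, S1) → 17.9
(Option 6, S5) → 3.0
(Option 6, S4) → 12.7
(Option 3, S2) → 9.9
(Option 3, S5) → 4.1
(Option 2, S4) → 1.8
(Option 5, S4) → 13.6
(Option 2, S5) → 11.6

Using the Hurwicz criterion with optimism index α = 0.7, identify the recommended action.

Option 1: 0.7·18.4 + 0.3·5.4 = 14.5
Option 2: 0.7·18.6 + 0.3·1.8 = 13.56
Option 3: 0.7·19.5 + 0.3·4.1 = 14.88
Option 4: 0.7·16.2 + 0.3·5.5 = 12.99
Option 5: 0.7·19.3 + 0.3·7.0 = 15.61
Option 6: 0.7·17.9 + 0.3·3.0 = 13.43
Highest Hurwicz score = 15.61 → Option 5.

Option 5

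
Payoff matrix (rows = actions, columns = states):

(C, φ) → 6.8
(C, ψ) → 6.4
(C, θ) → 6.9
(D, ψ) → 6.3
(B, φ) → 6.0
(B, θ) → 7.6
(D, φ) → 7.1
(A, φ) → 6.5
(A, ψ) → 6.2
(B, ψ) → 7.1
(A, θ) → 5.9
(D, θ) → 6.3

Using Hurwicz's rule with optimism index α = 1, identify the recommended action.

A: 1·6.5 + 0·5.9 = 6.5
B: 1·7.6 + 0·6.0 = 7.6
C: 1·6.9 + 0·6.4 = 6.9
D: 1·7.1 + 0·6.3 = 7.1
Highest Hurwicz score = 7.6 → B.

B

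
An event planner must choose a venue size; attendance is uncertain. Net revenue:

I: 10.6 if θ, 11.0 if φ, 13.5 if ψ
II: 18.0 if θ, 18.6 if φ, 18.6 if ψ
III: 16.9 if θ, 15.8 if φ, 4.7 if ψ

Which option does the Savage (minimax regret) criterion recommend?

Column bests: θ=18.0, φ=18.6, ψ=18.6.
I regrets: 7.4, 7.6, 5.1 → max 7.6
II regrets: 0.0, 0.0, 0.0 → max 0.0
III regrets: 1.1, 2.8, 13.9 → max 13.9
Smallest max regret = 0.0 → II.

II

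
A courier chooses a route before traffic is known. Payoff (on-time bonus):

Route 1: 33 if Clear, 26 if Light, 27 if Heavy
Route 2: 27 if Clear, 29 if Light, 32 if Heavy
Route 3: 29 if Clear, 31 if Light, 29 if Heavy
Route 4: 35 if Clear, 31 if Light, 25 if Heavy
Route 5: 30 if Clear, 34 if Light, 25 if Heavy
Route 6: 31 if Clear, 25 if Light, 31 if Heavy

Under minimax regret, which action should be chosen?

Route 3

Column bests: Clear=35, Light=34, Heavy=32.
Route 1 regrets: 2, 8, 5 → max 8
Route 2 regrets: 8, 5, 0 → max 8
Route 3 regrets: 6, 3, 3 → max 6
Route 4 regrets: 0, 3, 7 → max 7
Route 5 regrets: 5, 0, 7 → max 7
Route 6 regrets: 4, 9, 1 → max 9
Smallest max regret = 6 → Route 3.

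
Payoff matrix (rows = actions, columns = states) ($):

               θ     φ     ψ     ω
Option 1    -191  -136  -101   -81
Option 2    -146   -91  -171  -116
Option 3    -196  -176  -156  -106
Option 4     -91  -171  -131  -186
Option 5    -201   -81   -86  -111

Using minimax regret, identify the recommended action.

Option 2

Column bests: θ=-91, φ=-81, ψ=-86, ω=-81.
Option 1 regrets: 100, 55, 15, 0 → max 100
Option 2 regrets: 55, 10, 85, 35 → max 85
Option 3 regrets: 105, 95, 70, 25 → max 105
Option 4 regrets: 0, 90, 45, 105 → max 105
Option 5 regrets: 110, 0, 0, 30 → max 110
Smallest max regret = 85 → Option 2.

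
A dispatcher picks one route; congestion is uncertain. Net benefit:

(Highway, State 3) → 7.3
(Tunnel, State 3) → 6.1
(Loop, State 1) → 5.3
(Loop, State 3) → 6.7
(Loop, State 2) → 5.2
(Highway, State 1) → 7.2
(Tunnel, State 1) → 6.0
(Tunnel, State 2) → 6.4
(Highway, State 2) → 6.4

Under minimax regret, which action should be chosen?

Highway

Column bests: State 1=7.2, State 2=6.4, State 3=7.3.
Loop regrets: 1.9, 1.2, 0.6 → max 1.9
Tunnel regrets: 1.2, 0.0, 1.2 → max 1.2
Highway regrets: 0.0, 0.0, 0.0 → max 0.0
Smallest max regret = 0.0 → Highway.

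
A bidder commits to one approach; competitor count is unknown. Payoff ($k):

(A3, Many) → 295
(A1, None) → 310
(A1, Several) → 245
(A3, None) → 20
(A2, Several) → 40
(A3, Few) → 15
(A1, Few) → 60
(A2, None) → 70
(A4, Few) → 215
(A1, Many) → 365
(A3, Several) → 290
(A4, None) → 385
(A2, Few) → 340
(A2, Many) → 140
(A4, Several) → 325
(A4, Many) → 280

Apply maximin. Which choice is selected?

Row minima: A1=60, A2=40, A3=15, A4=215
Best worst-case = 215 → A4.

A4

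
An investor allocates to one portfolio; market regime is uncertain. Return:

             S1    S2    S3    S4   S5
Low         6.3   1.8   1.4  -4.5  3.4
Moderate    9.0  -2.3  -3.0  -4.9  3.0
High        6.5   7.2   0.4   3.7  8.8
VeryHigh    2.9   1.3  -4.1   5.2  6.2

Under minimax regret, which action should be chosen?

High

Column bests: S1=9.0, S2=7.2, S3=1.4, S4=5.2, S5=8.8.
Low regrets: 2.7, 5.4, 0.0, 9.7, 5.4 → max 9.7
Moderate regrets: 0.0, 9.5, 4.4, 10.1, 5.8 → max 10.1
High regrets: 2.5, 0.0, 1.0, 1.5, 0.0 → max 2.5
VeryHigh regrets: 6.1, 5.9, 5.5, 0.0, 2.6 → max 6.1
Smallest max regret = 2.5 → High.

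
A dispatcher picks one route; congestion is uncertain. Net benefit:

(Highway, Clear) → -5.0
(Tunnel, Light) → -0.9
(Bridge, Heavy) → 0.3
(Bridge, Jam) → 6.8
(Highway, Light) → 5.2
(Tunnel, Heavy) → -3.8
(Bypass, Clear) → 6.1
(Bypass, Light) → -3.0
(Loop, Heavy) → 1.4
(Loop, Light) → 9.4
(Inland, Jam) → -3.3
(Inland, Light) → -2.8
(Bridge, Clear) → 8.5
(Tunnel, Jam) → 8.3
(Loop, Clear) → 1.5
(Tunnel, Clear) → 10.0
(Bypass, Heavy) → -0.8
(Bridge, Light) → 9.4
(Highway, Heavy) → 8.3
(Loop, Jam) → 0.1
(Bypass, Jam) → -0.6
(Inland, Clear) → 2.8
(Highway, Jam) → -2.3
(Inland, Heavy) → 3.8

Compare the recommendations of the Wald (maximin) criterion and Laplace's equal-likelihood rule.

maximin → Bridge; laplace → Bridge (agree)

Row minima: Bypass=-3.0, Highway=-5.0, Bridge=0.3, Inland=-3.3, Tunnel=-3.8, Loop=0.1
Best worst-case = 0.3 → Bridge.
Row averages: Bypass=0.425, Highway=1.55, Bridge=6.25, Inland=0.125, Tunnel=3.4, Loop=3.1
Highest average = 6.25 → Bridge.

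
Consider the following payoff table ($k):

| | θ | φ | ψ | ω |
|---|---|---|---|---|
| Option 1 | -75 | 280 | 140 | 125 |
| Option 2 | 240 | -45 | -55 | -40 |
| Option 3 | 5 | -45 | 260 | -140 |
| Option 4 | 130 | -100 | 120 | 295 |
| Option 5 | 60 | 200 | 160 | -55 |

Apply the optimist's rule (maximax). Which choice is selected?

Option 4

Row maxima: Option 1=280, Option 2=240, Option 3=260, Option 4=295, Option 5=200
Best best-case = 295 → Option 4.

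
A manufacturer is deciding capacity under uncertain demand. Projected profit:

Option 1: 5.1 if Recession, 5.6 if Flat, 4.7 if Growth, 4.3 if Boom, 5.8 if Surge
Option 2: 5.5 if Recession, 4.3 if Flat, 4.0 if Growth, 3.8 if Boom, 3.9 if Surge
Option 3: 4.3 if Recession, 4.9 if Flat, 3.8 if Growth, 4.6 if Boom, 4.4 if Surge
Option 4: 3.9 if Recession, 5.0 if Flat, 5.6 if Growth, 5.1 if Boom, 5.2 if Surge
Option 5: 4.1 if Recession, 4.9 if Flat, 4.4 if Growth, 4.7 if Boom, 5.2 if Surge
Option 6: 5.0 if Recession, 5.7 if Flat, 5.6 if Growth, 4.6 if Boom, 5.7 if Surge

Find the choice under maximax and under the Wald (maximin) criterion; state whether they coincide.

Row maxima: Option 1=5.8, Option 2=5.5, Option 3=4.9, Option 4=5.6, Option 5=5.2, Option 6=5.7
Best best-case = 5.8 → Option 1.
Row minima: Option 1=4.3, Option 2=3.8, Option 3=3.8, Option 4=3.9, Option 5=4.1, Option 6=4.6
Best worst-case = 4.6 → Option 6.

maximax → Option 1; maximin → Option 6 (disagree)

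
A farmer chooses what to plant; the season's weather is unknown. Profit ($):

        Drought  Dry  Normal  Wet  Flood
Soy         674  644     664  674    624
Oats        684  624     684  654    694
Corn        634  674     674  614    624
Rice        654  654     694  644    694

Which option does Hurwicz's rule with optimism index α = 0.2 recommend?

Soy: 0.2·674 + 0.8·624 = 634
Oats: 0.2·694 + 0.8·624 = 638
Corn: 0.2·674 + 0.8·614 = 626
Rice: 0.2·694 + 0.8·644 = 654
Highest Hurwicz score = 654 → Rice.

Rice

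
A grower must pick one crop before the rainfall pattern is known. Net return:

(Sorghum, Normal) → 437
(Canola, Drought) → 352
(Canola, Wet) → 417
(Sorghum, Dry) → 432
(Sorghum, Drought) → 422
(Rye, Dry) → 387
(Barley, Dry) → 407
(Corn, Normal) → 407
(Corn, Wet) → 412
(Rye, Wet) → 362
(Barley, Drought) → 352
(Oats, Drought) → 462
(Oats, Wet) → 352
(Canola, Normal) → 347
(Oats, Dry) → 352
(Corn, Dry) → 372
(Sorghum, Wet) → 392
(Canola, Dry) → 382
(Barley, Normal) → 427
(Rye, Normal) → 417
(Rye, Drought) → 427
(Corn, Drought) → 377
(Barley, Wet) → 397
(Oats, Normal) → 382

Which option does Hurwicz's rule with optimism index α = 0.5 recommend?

Sorghum

Corn: 0.5·412 + 0.5·372 = 392
Sorghum: 0.5·437 + 0.5·392 = 414.5
Oats: 0.5·462 + 0.5·352 = 407
Barley: 0.5·427 + 0.5·352 = 389.5
Rye: 0.5·427 + 0.5·362 = 394.5
Canola: 0.5·417 + 0.5·347 = 382
Highest Hurwicz score = 414.5 → Sorghum.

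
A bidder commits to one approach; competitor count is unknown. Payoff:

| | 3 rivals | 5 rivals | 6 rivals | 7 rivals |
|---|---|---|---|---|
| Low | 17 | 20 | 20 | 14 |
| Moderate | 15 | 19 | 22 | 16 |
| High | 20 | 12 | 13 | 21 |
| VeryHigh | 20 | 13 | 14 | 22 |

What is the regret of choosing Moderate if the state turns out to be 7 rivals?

6

Best payoff under 7 rivals is 22.
Regret = 22 − 16 = 6.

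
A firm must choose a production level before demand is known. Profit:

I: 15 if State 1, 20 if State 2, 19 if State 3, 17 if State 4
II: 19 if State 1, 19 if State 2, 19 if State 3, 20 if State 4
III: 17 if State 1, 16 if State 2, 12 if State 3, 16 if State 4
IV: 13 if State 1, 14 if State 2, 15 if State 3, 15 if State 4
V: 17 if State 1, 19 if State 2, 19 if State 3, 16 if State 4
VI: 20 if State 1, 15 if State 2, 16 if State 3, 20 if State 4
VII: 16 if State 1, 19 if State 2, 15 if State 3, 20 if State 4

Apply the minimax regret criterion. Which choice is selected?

Column bests: State 1=20, State 2=20, State 3=19, State 4=20.
I regrets: 5, 0, 0, 3 → max 5
II regrets: 1, 1, 0, 0 → max 1
III regrets: 3, 4, 7, 4 → max 7
IV regrets: 7, 6, 4, 5 → max 7
V regrets: 3, 1, 0, 4 → max 4
VI regrets: 0, 5, 3, 0 → max 5
VII regrets: 4, 1, 4, 0 → max 4
Smallest max regret = 1 → II.

II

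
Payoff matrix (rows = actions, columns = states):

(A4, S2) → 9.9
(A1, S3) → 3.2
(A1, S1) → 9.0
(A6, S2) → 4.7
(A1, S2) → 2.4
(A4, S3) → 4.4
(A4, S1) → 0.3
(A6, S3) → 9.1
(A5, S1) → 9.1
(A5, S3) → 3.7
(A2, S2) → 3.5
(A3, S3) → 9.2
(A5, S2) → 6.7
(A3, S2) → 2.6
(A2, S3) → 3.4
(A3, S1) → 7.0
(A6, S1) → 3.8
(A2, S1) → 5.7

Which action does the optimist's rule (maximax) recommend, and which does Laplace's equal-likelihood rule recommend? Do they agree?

Row maxima: A1=9.0, A2=5.7, A3=9.2, A4=9.9, A5=9.1, A6=9.1
Best best-case = 9.9 → A4.
Row averages: A1=73/15, A2=4.2, A3=94/15, A4=73/15, A5=6.5, A6=88/15
Highest average = 6.5 → A5.

maximax → A4; laplace → A5 (disagree)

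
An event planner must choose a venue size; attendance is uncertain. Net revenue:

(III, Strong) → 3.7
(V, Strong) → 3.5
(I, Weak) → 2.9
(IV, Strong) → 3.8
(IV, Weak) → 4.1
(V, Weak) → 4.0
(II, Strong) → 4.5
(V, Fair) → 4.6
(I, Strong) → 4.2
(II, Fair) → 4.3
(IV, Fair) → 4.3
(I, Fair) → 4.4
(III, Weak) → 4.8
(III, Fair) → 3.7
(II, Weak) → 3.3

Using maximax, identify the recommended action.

III

Row maxima: I=4.4, II=4.5, III=4.8, IV=4.3, V=4.6
Best best-case = 4.8 → III.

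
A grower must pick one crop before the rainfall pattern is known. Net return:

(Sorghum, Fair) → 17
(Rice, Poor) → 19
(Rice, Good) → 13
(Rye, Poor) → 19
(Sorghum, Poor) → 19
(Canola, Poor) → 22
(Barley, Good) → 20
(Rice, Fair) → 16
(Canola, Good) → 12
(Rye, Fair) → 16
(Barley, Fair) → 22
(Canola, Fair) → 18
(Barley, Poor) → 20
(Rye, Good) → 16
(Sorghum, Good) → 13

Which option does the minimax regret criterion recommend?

Barley

Column bests: Poor=22, Fair=22, Good=20.
Sorghum regrets: 3, 5, 7 → max 7
Rye regrets: 3, 6, 4 → max 6
Canola regrets: 0, 4, 8 → max 8
Rice regrets: 3, 6, 7 → max 7
Barley regrets: 2, 0, 0 → max 2
Smallest max regret = 2 → Barley.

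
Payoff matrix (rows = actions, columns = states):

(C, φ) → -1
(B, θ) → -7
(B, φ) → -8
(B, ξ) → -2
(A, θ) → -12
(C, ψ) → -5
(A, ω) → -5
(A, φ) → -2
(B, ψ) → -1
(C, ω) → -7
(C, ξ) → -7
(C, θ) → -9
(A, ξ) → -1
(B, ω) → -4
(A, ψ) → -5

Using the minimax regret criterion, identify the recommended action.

Column bests: θ=-7, φ=-1, ψ=-1, ω=-4, ξ=-1.
A regrets: 5, 1, 4, 1, 0 → max 5
B regrets: 0, 7, 0, 0, 1 → max 7
C regrets: 2, 0, 4, 3, 6 → max 6
Smallest max regret = 5 → A.

A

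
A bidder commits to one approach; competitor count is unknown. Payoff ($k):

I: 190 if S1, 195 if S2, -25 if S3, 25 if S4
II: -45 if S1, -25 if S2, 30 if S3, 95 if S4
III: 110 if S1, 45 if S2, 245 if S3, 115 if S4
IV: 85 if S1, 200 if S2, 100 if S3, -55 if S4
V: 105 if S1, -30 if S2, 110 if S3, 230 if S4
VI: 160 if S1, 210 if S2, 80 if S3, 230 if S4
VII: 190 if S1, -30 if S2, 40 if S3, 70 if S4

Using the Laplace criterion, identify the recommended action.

VI

Row averages: I=96.25, II=13.75, III=128.75, IV=82.5, V=103.75, VI=170, VII=67.5
Highest average = 170 → VI.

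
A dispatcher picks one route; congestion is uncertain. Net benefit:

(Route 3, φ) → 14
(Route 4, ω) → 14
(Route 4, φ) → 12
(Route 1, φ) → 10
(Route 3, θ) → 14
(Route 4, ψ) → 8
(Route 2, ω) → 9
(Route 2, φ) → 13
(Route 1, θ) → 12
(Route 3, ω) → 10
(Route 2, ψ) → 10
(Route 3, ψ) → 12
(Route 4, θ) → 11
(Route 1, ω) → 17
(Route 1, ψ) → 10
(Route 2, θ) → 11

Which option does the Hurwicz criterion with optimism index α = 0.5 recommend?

Route 1: 0.5·17 + 0.5·10 = 13.5
Route 2: 0.5·13 + 0.5·9 = 11
Route 3: 0.5·14 + 0.5·10 = 12
Route 4: 0.5·14 + 0.5·8 = 11
Highest Hurwicz score = 13.5 → Route 1.

Route 1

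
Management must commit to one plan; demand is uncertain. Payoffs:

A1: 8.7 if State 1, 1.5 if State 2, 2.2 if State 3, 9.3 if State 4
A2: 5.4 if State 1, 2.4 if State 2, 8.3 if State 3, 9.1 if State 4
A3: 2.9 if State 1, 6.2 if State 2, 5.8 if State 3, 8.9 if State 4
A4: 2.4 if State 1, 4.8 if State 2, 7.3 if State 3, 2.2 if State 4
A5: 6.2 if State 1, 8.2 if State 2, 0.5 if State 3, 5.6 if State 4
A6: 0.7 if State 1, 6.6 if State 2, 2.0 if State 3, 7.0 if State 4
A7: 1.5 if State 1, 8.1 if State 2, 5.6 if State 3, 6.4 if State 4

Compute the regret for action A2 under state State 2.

Best payoff under State 2 is 8.2.
Regret = 8.2 − 2.4 = 5.8.

5.8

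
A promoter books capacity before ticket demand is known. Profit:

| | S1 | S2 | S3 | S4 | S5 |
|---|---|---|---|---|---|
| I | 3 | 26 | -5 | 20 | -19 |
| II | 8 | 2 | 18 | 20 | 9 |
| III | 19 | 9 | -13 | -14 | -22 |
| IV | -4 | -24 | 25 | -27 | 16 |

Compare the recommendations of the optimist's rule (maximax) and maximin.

Row maxima: I=26, II=20, III=19, IV=25
Best best-case = 26 → I.
Row minima: I=-19, II=2, III=-22, IV=-27
Best worst-case = 2 → II.

maximax → I; maximin → II (disagree)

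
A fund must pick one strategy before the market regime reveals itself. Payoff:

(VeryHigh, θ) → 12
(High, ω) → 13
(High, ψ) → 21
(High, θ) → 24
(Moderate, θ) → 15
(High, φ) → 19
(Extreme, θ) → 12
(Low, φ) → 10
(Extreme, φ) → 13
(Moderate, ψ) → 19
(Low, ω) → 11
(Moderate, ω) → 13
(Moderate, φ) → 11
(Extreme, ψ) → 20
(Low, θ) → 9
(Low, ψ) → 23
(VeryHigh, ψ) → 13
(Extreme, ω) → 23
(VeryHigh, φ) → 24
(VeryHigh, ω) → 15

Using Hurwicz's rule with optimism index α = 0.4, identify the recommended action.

Low: 0.4·23 + 0.6·9 = 14.6
Moderate: 0.4·19 + 0.6·11 = 14.2
High: 0.4·24 + 0.6·13 = 17.4
VeryHigh: 0.4·24 + 0.6·12 = 16.8
Extreme: 0.4·23 + 0.6·12 = 16.4
Highest Hurwicz score = 17.4 → High.

High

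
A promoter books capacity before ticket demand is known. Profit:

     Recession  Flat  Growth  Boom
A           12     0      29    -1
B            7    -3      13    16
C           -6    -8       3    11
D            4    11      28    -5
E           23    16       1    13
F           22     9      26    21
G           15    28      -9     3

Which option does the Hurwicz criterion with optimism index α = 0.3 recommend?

F

A: 0.3·29 + 0.7·(-1) = 8
B: 0.3·16 + 0.7·(-3) = 2.7
C: 0.3·11 + 0.7·(-8) = -2.3
D: 0.3·28 + 0.7·(-5) = 4.9
E: 0.3·23 + 0.7·1 = 7.6
F: 0.3·26 + 0.7·9 = 14.1
G: 0.3·28 + 0.7·(-9) = 2.1
Highest Hurwicz score = 14.1 → F.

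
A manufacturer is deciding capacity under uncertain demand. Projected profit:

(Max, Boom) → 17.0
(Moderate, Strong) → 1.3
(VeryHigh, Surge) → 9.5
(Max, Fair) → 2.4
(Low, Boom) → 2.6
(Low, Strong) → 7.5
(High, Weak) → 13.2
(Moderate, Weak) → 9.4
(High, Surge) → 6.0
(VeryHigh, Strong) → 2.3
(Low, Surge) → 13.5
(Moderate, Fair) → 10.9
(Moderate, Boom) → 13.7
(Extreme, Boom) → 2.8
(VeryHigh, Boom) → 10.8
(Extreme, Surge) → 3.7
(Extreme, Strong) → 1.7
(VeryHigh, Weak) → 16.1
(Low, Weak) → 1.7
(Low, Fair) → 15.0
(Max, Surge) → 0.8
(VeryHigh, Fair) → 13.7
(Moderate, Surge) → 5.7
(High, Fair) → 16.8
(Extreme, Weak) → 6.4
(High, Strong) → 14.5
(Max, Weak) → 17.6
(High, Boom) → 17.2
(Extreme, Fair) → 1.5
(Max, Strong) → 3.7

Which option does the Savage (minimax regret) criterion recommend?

High

Column bests: Weak=17.6, Fair=16.8, Strong=14.5, Boom=17.2, Surge=13.5.
Low regrets: 15.9, 1.8, 7.0, 14.6, 0.0 → max 15.9
Moderate regrets: 8.2, 5.9, 13.2, 3.5, 7.8 → max 13.2
High regrets: 4.4, 0.0, 0.0, 0.0, 7.5 → max 7.5
VeryHigh regrets: 1.5, 3.1, 12.2, 6.4, 4.0 → max 12.2
Extreme regrets: 11.2, 15.3, 12.8, 14.4, 9.8 → max 15.3
Max regrets: 0.0, 14.4, 10.8, 0.2, 12.7 → max 14.4
Smallest max regret = 7.5 → High.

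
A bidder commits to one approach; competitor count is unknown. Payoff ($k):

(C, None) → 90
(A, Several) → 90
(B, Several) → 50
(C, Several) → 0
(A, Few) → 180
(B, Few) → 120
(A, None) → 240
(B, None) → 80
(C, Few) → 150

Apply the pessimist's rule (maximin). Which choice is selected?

A

Row minima: A=90, B=50, C=0
Best worst-case = 90 → A.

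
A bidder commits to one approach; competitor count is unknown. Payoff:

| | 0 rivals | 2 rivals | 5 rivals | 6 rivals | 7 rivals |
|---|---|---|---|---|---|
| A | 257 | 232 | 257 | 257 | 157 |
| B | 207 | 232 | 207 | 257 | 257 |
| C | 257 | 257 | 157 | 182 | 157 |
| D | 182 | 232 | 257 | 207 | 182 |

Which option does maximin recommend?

Row minima: A=157, B=207, C=157, D=182
Best worst-case = 207 → B.

B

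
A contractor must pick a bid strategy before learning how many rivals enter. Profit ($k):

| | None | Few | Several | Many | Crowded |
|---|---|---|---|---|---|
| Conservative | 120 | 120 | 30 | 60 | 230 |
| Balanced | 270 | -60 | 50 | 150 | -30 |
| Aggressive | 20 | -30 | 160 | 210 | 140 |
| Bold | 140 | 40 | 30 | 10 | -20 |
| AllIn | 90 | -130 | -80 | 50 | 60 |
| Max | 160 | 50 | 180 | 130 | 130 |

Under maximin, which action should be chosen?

Max

Row minima: Conservative=30, Balanced=-60, Aggressive=-30, Bold=-20, AllIn=-130, Max=50
Best worst-case = 50 → Max.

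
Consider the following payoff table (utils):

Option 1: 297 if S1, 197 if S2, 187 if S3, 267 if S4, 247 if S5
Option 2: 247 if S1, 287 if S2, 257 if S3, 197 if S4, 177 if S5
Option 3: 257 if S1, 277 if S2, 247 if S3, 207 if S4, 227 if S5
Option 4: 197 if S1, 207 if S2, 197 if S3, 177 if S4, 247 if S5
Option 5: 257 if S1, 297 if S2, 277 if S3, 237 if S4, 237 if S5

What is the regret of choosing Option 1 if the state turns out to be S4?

0

Best payoff under S4 is 267.
Regret = 267 − 267 = 0.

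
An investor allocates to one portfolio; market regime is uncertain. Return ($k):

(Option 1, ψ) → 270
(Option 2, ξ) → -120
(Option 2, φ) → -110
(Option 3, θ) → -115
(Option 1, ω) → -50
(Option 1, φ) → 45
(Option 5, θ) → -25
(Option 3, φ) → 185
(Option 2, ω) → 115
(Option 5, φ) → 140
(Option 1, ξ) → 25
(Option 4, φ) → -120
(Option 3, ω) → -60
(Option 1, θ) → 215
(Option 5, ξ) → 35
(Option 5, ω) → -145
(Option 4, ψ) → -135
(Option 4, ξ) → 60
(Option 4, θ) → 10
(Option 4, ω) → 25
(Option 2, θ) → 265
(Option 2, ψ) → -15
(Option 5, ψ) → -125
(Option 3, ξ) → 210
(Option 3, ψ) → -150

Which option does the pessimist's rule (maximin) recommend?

Row minima: Option 1=-50, Option 2=-120, Option 3=-150, Option 4=-135, Option 5=-145
Best worst-case = -50 → Option 1.

Option 1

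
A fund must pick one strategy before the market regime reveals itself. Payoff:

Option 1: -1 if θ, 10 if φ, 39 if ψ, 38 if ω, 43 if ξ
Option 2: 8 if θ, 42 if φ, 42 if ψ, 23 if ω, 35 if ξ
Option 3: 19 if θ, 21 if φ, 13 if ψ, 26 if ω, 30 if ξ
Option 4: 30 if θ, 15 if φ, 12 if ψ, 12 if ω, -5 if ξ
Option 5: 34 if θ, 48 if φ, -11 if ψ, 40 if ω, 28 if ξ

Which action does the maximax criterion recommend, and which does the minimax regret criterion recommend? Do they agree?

Row maxima: Option 1=43, Option 2=42, Option 3=30, Option 4=30, Option 5=48
Best best-case = 48 → Option 5.
Column bests: θ=34, φ=48, ψ=42, ω=40, ξ=43.
Option 1 regrets: 35, 38, 3, 2, 0 → max 38
Option 2 regrets: 26, 6, 0, 17, 8 → max 26
Option 3 regrets: 15, 27, 29, 14, 13 → max 29
Option 4 regrets: 4, 33, 30, 28, 48 → max 48
Option 5 regrets: 0, 0, 53, 0, 15 → max 53
Smallest max regret = 26 → Option 2.

maximax → Option 5; minimax regret → Option 2 (disagree)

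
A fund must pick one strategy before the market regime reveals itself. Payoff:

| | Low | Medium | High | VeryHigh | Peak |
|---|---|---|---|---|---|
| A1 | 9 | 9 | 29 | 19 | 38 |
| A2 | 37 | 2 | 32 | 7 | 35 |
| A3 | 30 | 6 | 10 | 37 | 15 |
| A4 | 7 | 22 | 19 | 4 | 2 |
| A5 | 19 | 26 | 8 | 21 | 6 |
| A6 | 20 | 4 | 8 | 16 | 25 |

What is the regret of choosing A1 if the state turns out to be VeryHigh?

18

Best payoff under VeryHigh is 37.
Regret = 37 − 19 = 18.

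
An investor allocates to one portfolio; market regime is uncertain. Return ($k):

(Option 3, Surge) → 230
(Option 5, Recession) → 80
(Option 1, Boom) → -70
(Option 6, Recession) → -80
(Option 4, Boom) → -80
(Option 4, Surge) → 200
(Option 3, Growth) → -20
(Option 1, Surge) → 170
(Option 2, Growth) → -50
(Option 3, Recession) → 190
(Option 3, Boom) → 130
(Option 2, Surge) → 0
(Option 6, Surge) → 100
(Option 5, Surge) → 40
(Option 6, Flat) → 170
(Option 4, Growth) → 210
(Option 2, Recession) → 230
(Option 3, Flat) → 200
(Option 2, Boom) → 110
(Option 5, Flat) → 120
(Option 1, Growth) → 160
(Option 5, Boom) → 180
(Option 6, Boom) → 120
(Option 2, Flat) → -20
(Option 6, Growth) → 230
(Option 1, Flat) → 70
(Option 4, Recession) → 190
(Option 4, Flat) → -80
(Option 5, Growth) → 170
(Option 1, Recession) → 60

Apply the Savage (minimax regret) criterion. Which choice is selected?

Column bests: Recession=230, Flat=200, Growth=230, Boom=180, Surge=230.
Option 1 regrets: 170, 130, 70, 250, 60 → max 250
Option 2 regrets: 0, 220, 280, 70, 230 → max 280
Option 3 regrets: 40, 0, 250, 50, 0 → max 250
Option 4 regrets: 40, 280, 20, 260, 30 → max 280
Option 5 regrets: 150, 80, 60, 0, 190 → max 190
Option 6 regrets: 310, 30, 0, 60, 130 → max 310
Smallest max regret = 190 → Option 5.

Option 5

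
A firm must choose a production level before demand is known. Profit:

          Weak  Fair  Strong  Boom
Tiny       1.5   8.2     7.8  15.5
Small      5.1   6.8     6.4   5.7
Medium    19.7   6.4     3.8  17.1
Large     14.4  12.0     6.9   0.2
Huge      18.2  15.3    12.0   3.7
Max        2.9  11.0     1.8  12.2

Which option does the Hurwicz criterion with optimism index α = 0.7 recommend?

Medium

Tiny: 0.7·15.5 + 0.3·1.5 = 11.3
Small: 0.7·6.8 + 0.3·5.1 = 6.29
Medium: 0.7·19.7 + 0.3·3.8 = 14.93
Large: 0.7·14.4 + 0.3·0.2 = 10.14
Huge: 0.7·18.2 + 0.3·3.7 = 13.85
Max: 0.7·12.2 + 0.3·1.8 = 9.08
Highest Hurwicz score = 14.93 → Medium.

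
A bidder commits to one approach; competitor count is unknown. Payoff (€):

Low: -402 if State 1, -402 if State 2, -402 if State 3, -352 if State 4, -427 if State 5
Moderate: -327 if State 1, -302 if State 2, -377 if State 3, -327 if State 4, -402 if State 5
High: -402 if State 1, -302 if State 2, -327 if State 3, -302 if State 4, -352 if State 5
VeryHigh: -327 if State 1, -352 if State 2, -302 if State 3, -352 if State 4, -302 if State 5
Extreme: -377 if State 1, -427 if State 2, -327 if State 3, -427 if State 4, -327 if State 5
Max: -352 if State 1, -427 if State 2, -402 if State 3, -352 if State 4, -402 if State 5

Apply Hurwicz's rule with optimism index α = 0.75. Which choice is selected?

Low: 0.75·(-352) + 0.25·(-427) = -370.75
Moderate: 0.75·(-302) + 0.25·(-402) = -327
High: 0.75·(-302) + 0.25·(-402) = -327
VeryHigh: 0.75·(-302) + 0.25·(-352) = -314.5
Extreme: 0.75·(-327) + 0.25·(-427) = -352
Max: 0.75·(-352) + 0.25·(-427) = -370.75
Highest Hurwicz score = -314.5 → VeryHigh.

VeryHigh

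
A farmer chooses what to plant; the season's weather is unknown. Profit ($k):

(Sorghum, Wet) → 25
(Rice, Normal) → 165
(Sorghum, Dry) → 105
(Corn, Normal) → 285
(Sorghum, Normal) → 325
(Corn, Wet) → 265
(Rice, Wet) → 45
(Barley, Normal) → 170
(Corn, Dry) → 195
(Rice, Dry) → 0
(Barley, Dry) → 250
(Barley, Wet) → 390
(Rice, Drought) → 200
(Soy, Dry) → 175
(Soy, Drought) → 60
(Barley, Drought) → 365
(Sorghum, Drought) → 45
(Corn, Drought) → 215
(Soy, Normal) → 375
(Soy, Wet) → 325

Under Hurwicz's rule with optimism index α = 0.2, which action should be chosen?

Soy: 0.2·375 + 0.8·60 = 123
Corn: 0.2·285 + 0.8·195 = 213
Sorghum: 0.2·325 + 0.8·25 = 85
Rice: 0.2·200 + 0.8·0 = 40
Barley: 0.2·390 + 0.8·170 = 214
Highest Hurwicz score = 214 → Barley.

Barley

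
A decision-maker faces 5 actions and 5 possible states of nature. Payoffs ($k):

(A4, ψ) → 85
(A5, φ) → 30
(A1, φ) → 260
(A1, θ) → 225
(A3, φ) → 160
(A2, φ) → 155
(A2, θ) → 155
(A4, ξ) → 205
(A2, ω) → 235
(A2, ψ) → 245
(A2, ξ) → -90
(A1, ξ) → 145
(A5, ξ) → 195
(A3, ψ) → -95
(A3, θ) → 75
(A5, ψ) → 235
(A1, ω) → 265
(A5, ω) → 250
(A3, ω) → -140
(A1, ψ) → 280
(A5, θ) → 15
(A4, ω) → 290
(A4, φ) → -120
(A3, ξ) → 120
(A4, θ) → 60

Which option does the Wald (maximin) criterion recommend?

Row minima: A1=145, A2=-90, A3=-140, A4=-120, A5=15
Best worst-case = 145 → A1.

A1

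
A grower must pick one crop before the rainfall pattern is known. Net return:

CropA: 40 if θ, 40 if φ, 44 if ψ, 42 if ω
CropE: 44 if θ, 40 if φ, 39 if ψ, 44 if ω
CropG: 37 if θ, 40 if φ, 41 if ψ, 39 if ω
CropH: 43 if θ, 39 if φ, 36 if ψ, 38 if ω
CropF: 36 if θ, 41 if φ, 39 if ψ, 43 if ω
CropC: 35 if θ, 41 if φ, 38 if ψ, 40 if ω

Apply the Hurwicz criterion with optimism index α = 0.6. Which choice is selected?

CropA: 0.6·44 + 0.4·40 = 42.4
CropE: 0.6·44 + 0.4·39 = 42
CropG: 0.6·41 + 0.4·37 = 39.4
CropH: 0.6·43 + 0.4·36 = 40.2
CropF: 0.6·43 + 0.4·36 = 40.2
CropC: 0.6·41 + 0.4·35 = 38.6
Highest Hurwicz score = 42.4 → CropA.

CropA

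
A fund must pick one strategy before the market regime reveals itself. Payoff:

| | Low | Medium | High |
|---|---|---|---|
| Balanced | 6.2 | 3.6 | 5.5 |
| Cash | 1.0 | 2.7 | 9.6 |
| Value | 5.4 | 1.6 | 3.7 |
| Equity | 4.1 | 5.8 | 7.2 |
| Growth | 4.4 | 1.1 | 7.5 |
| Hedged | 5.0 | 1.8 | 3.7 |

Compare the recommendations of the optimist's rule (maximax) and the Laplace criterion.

Row maxima: Balanced=6.2, Cash=9.6, Value=5.4, Equity=7.2, Growth=7.5, Hedged=5.0
Best best-case = 9.6 → Cash.
Row averages: Balanced=5.1, Cash=133/30, Value=107/30, Equity=5.7, Growth=13/3, Hedged=3.5
Highest average = 5.7 → Equity.

maximax → Cash; laplace → Equity (disagree)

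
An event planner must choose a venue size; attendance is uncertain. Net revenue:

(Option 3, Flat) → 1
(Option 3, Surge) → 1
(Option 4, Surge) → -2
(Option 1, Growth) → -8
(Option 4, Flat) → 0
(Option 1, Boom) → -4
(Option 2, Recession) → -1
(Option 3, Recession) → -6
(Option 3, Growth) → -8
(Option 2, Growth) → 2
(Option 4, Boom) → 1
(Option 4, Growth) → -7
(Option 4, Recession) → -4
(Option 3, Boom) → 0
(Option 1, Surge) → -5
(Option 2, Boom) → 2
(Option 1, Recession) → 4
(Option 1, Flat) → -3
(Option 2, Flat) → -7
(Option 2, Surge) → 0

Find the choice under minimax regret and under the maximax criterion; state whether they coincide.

minimax regret → Option 2; maximax → Option 1 (disagree)

Column bests: Recession=4, Flat=1, Growth=2, Boom=2, Surge=1.
Option 1 regrets: 0, 4, 10, 6, 6 → max 10
Option 2 regrets: 5, 8, 0, 0, 1 → max 8
Option 3 regrets: 10, 0, 10, 2, 0 → max 10
Option 4 regrets: 8, 1, 9, 1, 3 → max 9
Smallest max regret = 8 → Option 2.
Row maxima: Option 1=4, Option 2=2, Option 3=1, Option 4=1
Best best-case = 4 → Option 1.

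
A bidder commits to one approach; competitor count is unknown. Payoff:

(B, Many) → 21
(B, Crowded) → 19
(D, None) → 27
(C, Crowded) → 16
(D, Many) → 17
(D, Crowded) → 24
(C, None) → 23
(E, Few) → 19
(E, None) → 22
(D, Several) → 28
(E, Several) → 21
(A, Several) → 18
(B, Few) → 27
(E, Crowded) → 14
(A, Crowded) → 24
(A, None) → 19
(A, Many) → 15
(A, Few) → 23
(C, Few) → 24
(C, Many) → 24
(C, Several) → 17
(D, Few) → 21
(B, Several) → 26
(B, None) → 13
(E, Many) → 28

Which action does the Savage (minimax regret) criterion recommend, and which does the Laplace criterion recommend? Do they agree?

minimax regret → E; laplace → D (disagree)

Column bests: None=27, Few=27, Several=28, Many=28, Crowded=24.
A regrets: 8, 4, 10, 13, 0 → max 13
B regrets: 14, 0, 2, 7, 5 → max 14
C regrets: 4, 3, 11, 4, 8 → max 11
D regrets: 0, 6, 0, 11, 0 → max 11
E regrets: 5, 8, 7, 0, 10 → max 10
Smallest max regret = 10 → E.
Row averages: A=19.8, B=21.2, C=20.8, D=23.4, E=20.8
Highest average = 23.4 → D.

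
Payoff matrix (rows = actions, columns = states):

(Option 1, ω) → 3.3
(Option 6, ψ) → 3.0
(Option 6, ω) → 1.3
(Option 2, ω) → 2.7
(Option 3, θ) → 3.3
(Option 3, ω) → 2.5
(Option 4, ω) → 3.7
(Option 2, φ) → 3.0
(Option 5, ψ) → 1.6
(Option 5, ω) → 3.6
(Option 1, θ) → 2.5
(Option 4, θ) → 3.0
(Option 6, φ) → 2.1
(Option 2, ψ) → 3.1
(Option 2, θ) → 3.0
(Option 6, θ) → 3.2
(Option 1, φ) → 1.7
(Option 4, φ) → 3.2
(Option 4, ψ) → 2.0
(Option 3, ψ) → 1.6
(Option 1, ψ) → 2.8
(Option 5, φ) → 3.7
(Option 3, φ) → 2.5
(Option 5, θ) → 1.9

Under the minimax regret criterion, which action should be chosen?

Column bests: θ=3.3, φ=3.7, ψ=3.1, ω=3.7.
Option 1 regrets: 0.8, 2.0, 0.3, 0.4 → max 2.0
Option 2 regrets: 0.3, 0.7, 0.0, 1.0 → max 1.0
Option 3 regrets: 0.0, 1.2, 1.5, 1.2 → max 1.5
Option 4 regrets: 0.3, 0.5, 1.1, 0.0 → max 1.1
Option 5 regrets: 1.4, 0.0, 1.5, 0.1 → max 1.5
Option 6 regrets: 0.1, 1.6, 0.1, 2.4 → max 2.4
Smallest max regret = 1.0 → Option 2.

Option 2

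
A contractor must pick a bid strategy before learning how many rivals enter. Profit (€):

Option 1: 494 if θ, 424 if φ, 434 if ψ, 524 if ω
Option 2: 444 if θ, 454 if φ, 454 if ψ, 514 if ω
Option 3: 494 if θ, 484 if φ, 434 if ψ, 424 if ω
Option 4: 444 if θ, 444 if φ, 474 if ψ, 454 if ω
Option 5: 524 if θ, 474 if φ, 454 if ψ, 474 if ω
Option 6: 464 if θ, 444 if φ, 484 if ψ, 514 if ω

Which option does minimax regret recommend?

Column bests: θ=524, φ=484, ψ=484, ω=524.
Option 1 regrets: 30, 60, 50, 0 → max 60
Option 2 regrets: 80, 30, 30, 10 → max 80
Option 3 regrets: 30, 0, 50, 100 → max 100
Option 4 regrets: 80, 40, 10, 70 → max 80
Option 5 regrets: 0, 10, 30, 50 → max 50
Option 6 regrets: 60, 40, 0, 10 → max 60
Smallest max regret = 50 → Option 5.

Option 5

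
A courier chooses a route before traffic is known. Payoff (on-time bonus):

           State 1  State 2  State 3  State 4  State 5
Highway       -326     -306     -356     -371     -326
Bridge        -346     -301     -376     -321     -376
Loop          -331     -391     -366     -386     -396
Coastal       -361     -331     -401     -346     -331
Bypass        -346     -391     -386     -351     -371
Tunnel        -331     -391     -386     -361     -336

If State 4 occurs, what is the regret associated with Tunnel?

40

Best payoff under State 4 is -321.
Regret = -321 − (-361) = 40.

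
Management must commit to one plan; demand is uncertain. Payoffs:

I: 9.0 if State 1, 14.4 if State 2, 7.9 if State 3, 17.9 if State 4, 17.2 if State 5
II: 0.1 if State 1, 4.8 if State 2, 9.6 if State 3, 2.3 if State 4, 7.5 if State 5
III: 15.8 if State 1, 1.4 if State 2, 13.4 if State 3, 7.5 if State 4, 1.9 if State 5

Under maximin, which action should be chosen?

I

Row minima: I=7.9, II=0.1, III=1.4
Best worst-case = 7.9 → I.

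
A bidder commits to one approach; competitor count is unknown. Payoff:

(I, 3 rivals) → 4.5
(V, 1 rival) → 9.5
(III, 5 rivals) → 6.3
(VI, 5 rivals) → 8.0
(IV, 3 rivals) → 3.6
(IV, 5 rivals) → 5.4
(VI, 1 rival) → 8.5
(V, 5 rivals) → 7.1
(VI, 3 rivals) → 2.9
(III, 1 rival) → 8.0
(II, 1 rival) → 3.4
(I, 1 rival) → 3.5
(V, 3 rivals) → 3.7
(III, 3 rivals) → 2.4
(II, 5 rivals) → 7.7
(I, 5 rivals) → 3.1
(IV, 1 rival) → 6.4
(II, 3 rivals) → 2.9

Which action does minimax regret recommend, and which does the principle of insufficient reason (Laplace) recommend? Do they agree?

Column bests: 1 rival=9.5, 3 rivals=4.5, 5 rivals=8.0.
I regrets: 6.0, 0.0, 4.9 → max 6.0
II regrets: 6.1, 1.6, 0.3 → max 6.1
III regrets: 1.5, 2.1, 1.7 → max 2.1
IV regrets: 3.1, 0.9, 2.6 → max 3.1
V regrets: 0.0, 0.8, 0.9 → max 0.9
VI regrets: 1.0, 1.6, 0.0 → max 1.6
Smallest max regret = 0.9 → V.
Row averages: I=3.7, II=14/3, III=167/30, IV=77/15, V=203/30, VI=97/15
Highest average = 203/30 → V.

minimax regret → V; laplace → V (agree)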